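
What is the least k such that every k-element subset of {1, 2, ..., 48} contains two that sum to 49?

25

Partition {1, …, 48} into 24 pairs: {1,48}, {2,47}, …, {24,25}.
Choosing 24 integers — say the integers 1 through 24 — takes one from each pair and avoids the property.
Choosing 25 forces two into the same pair by pigeonhole, and those sum to 49. So 25.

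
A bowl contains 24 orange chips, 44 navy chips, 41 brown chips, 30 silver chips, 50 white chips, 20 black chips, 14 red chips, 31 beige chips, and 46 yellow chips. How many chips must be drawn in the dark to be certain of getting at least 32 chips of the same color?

In the worst case we take at most 31 of each color, but all 24 orange, all 30 silver, all 20 black, and all 14 red (fewer than 31), giving 24 + 31 + 31 + 30 + 31 + 20 + 14 + 31 + 31 = 243.
One more chip then forces some color to 32, so 243 + 1 = 244.

244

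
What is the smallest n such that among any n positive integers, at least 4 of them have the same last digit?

There are 10 possible last digits acting as pigeonholes.
With 10 × 3 = 30 positive integers we could place exactly 3 in each, with no class reaching 4.
One more forces some class to hold 4, so 30 + 1 = 31.

31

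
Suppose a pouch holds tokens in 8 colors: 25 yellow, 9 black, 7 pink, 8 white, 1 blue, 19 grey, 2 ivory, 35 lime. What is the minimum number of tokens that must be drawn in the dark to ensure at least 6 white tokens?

104

The worst case draws every non-white token first: 25 + 9 + 7 + 1 + 19 + 2 + 35 = 98.
The next 6 draws are then forced to be white, giving 98 + 6 = 104.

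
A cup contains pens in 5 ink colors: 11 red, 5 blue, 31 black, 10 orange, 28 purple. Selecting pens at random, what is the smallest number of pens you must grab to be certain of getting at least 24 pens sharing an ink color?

In the worst case we take at most 23 of each ink color, but all 11 red, all 5 blue, and all 10 orange (fewer than 23), giving 11 + 5 + 23 + 10 + 23 = 72.
One more pen then forces some ink color to 24, so 72 + 1 = 73.

73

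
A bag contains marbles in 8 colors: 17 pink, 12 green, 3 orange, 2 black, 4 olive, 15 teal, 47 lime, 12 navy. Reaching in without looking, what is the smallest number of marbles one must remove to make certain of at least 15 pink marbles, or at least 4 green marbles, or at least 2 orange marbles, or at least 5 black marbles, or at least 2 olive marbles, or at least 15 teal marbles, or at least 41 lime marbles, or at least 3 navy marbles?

Each of the 8 colors has its own threshold; avoid all of them simultaneously.
The worst case stops just short of every target: 14 pink, 3 green, 1 orange, all 2 black, 1 olive, 14 teal, 40 lime, 2 navy — 14 + 3 + 1 + 2 + 1 + 14 + 40 + 2 = 77 marbles.
One more marble must push some color to its target, so 77 + 1 = 78.

78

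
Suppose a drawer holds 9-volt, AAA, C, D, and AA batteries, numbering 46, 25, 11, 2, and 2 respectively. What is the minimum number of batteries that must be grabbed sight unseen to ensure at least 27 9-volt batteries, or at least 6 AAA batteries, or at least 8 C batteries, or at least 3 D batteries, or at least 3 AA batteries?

The worst case stops just short of every target: 26 9-volt, 5 AAA, 7 C, 2 D, 2 AA — 26 + 5 + 7 + 2 + 2 = 42 batteries.
One more battery must push some type to its target, so 42 + 1 = 43.

43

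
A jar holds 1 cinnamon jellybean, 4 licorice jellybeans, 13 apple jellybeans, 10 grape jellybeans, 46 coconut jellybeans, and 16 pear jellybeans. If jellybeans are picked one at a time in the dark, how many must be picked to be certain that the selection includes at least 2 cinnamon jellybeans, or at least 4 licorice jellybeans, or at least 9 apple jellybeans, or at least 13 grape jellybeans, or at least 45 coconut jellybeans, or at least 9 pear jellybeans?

75

The worst case stops just short of every target: 1 cinnamon, 3 licorice, 8 apple, all 10 grape, 44 coconut, 8 pear — 1 + 3 + 8 + 10 + 44 + 8 = 74 jellybeans.
One more jellybean must push some flavor to its target, so 74 + 1 = 75.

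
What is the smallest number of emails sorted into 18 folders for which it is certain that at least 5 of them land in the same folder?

73

There are 18 folders acting as pigeonholes.
With 18 × 4 = 72 emails we could place exactly 4 in each, with no class reaching 5.
One more forces some class to hold 5, so 72 + 1 = 73.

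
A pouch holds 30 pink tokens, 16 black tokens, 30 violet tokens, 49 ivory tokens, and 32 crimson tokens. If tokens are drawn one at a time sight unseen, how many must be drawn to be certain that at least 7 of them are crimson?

132

To avoid crimson tokens as long as possible, exhaust the other 4 colors first.
The worst case draws every non-crimson token first: 30 + 16 + 30 + 49 = 125.
The next 7 draws are then forced to be crimson, giving 125 + 7 = 132.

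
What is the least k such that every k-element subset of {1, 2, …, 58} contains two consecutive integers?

30

Partition {1, …, 58} into 29 pairs: {1,2}, {3,4}, …, {57,58}.
Choosing 29 integers — say the 29 even numbers 2, 4, …, 58 — takes one from each pair and avoids the property.
Choosing 30 forces two into the same pair by pigeonhole, and those are consecutive. So 30.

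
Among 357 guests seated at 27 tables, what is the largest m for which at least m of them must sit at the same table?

The 357 guests fall into 27 tables.
If each of the 27 tables held at most 13, the total would be at most 27 × 13 = 351 < 357, a contradiction.
So at least one holds ⌈357/27⌉ = 14.

14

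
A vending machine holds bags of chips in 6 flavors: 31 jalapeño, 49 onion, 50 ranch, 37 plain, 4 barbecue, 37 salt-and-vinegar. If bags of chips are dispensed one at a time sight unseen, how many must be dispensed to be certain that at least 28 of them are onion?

The worst case draws every non-onion bag of chips first: 31 + 50 + 37 + 4 + 37 = 159.
The next 28 draws are then forced to be onion, giving 159 + 28 = 187.

187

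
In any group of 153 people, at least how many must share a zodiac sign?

13

If each of the 12 zodiac signs held at most 12, the total would be at most 12 × 12 = 144 < 153, a contradiction.
So at least one holds ⌈153/12⌉ = 13.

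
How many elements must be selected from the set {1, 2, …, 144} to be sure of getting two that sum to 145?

Partition {1, …, 144} into 72 pairs: {1,144}, {2,143}, …, {72,73}.
Choosing 72 integers — say the integers 1 through 72 — takes one from each pair and avoids the property.
Choosing 73 forces two into the same pair by pigeonhole, and those sum to 145. So 73.

73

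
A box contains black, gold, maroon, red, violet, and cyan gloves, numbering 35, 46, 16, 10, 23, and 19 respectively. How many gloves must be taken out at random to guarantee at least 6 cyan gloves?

To avoid cyan gloves as long as possible, exhaust the other 5 colors first.
The worst case draws every non-cyan glove first: 35 + 46 + 16 + 10 + 23 = 130.
The next 6 draws are then forced to be cyan, giving 130 + 6 = 136.

136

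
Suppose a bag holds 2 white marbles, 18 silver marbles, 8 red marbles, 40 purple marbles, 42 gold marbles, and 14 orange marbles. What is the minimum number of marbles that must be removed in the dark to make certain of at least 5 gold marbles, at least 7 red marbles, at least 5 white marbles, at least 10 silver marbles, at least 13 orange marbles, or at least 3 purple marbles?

36

Each of the 6 colors has its own threshold; avoid all of them simultaneously.
The worst case stops just short of every target: all 2 white, 9 silver, 6 red, 2 purple, 4 gold, 12 orange — 2 + 9 + 6 + 2 + 4 + 12 = 35 marbles.
One more marble must push some color to its target, so 35 + 1 = 36.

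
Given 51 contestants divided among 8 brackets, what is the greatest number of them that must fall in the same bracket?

The 51 contestants fall into 8 brackets.
If each of the 8 brackets held at most 6, the total would be at most 8 × 6 = 48 < 51, a contradiction.
So at least one holds ⌈51/8⌉ = 7.

7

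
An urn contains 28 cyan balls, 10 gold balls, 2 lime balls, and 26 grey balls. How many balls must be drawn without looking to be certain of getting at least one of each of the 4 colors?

65

The hardest color to obtain is lime: we could draw every other ball first — 66 − 2 = 64 balls — without a single lime one.
The next draw must be lime, so 64 + 1 = 65.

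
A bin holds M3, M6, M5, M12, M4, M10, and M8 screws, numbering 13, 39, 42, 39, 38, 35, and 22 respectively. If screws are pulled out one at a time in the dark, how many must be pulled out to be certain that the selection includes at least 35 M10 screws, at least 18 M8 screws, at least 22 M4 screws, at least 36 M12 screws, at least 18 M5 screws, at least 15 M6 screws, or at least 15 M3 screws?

Each of the 7 sizes has its own threshold; avoid all of them simultaneously.
The worst case stops just short of every target: all 13 M3, 14 M6, 17 M5, 35 M12, 21 M4, 34 M10, 17 M8 — 13 + 14 + 17 + 35 + 21 + 34 + 17 = 151 screws.
One more screw must push some size to its target, so 151 + 1 = 152.

152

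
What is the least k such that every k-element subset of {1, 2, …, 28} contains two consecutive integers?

Partition {1, …, 28} into 14 pairs: {1,2}, {3,4}, …, {27,28}.
Choosing 14 integers — say the 14 even numbers 2, 4, …, 28 — takes one from each pair and avoids the property.
Choosing 15 forces two into the same pair by pigeonhole, and those are consecutive. So 15.

15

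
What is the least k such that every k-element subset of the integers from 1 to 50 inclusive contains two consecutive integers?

26

Partition {1, …, 50} into 25 pairs: {1,2}, {3,4}, …, {49,50}.
Choosing 25 integers — say the 25 even numbers 2, 4, …, 50 — takes one from each pair and avoids the property.
Choosing 26 forces two into the same pair by pigeonhole, and those are consecutive. So 26.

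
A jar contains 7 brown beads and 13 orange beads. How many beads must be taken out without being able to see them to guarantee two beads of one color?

The worst case takes 1 bead of each color without reaching 2 of any: 2 × 1 = 2.
The next bead must bring some color to 2, so 2 + 1 = 3.

3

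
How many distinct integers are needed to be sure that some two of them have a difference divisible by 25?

26

Two integers differ by a multiple of 25 exactly when they share a remainder mod 25.
There are 25 residue classes mod 25, so 25 integers can all lie in distinct classes.
One more integer must repeat a residue, giving a difference divisible by 25. So n = 25 + 1 = 26.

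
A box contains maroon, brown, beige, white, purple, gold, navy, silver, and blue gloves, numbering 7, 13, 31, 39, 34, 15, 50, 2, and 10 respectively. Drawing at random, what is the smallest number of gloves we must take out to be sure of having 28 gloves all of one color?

156

In the worst case we take at most 27 of each color, but all 7 maroon, all 13 brown, all 15 gold, all 2 silver, and all 10 blue (fewer than 27), giving 7 + 13 + 27 + 27 + 27 + 15 + 27 + 2 + 10 = 155.
One more glove then forces some color to 28, so 155 + 1 = 156.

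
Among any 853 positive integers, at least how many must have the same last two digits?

9

The 853 positive integers fall into 100 possible two-digit endings.
If each of the 100 possible two-digit endings held at most 8, the total would be at most 100 × 8 = 800 < 853, a contradiction.
So at least one holds ⌈853/100⌉ = 9.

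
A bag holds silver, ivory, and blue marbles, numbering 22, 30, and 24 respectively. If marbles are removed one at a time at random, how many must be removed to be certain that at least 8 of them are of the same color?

22

The worst case takes 7 marbles of each color without reaching 8 of any: 3 × 7 = 21.
The next marble must bring some color to 8, so 21 + 1 = 22.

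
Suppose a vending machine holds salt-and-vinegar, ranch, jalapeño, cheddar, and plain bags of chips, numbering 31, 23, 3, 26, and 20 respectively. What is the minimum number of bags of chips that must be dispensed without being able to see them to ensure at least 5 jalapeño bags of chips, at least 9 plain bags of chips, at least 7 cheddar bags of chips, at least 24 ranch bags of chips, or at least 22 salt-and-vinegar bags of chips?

62

Each of the 5 flavors has its own threshold; avoid all of them simultaneously.
The worst case stops just short of every target: 21 salt-and-vinegar, 23 ranch, all 3 jalapeño, 6 cheddar, 8 plain — 21 + 23 + 3 + 6 + 8 = 61 bags of chips.
One more bag of chips must push some flavor to its target, so 61 + 1 = 62.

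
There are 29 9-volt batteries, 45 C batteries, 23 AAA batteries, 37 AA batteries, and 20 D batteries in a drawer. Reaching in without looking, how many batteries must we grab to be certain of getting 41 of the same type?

150

In the worst case we take at most 40 of each type, but all 29 9-volt, all 23 AAA, all 37 AA, and all 20 D (fewer than 40), giving 29 + 40 + 23 + 37 + 20 = 149.
One more battery then forces some type to 41, so 149 + 1 = 150.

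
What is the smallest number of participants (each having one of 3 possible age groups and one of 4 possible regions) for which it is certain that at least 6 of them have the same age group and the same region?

61

There are 3 × 4 = 12 (age group, region) combinations acting as pigeonholes.
With 12 × 5 = 60 participants we could place exactly 5 in each, with no (age group, region) pair reaching 6.
One more forces some (age group, region) pair to hold 6, so 60 + 1 = 61.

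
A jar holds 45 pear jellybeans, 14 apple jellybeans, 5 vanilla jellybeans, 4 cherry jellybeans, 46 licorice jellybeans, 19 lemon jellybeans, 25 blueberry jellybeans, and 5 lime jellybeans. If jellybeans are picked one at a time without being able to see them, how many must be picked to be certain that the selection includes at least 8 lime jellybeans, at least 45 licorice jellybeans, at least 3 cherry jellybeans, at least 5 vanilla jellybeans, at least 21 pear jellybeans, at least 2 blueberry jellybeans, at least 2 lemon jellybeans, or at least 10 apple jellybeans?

87

Each of the 8 flavors has its own threshold; avoid all of them simultaneously.
The worst case stops just short of every target: 20 pear, 9 apple, 4 vanilla, 2 cherry, 44 licorice, 1 lemon, 1 blueberry, all 5 lime — 20 + 9 + 4 + 2 + 44 + 1 + 1 + 5 = 86 jellybeans.
One more jellybean must push some flavor to its target, so 86 + 1 = 87.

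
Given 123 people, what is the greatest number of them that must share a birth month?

There are 12 months of the year, which serve as the pigeonholes.
If each of the 12 months of the year held at most 10, the total would be at most 12 × 10 = 120 < 123, a contradiction.
So at least one holds ⌈123/12⌉ = 11.

11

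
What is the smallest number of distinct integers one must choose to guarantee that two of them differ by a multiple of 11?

Two integers differ by a multiple of 11 exactly when they share a remainder mod 11.
There are 11 residue classes mod 11, so 11 integers can all lie in distinct classes.
One more integer must repeat a residue, giving a difference divisible by 11. So n = 11 + 1 = 12.

12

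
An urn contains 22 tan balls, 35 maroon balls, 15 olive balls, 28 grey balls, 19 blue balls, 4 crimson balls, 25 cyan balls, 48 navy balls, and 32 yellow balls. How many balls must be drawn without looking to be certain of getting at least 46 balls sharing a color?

Treat the 9 colors as pigeonholes.
In the worst case we take at most 45 of each color, but all 22 tan, all 35 maroon, all 15 olive, all 28 grey, all 19 blue, all 4 crimson, all 25 cyan, and all 32 yellow (fewer than 45), giving 22 + 35 + 15 + 28 + 19 + 4 + 25 + 45 + 32 = 225.
One more ball then forces some color to 46, so 225 + 1 = 226.

226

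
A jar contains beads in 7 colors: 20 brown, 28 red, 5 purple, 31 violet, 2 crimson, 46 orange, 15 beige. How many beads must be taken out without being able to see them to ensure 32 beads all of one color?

133

Treat the 7 colors as pigeonholes.
In the worst case we take at most 31 of each color, but all 20 brown, all 28 red, all 5 purple, all 2 crimson, and all 15 beige (fewer than 31), giving 20 + 28 + 5 + 31 + 2 + 31 + 15 = 132.
One more bead then forces some color to 32, so 132 + 1 = 133.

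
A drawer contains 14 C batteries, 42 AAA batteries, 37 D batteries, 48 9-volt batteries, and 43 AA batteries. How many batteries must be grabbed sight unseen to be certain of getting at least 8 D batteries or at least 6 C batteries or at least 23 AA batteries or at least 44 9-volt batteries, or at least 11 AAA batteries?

Each of the 5 types has its own threshold; avoid all of them simultaneously.
The worst case stops just short of every target: 5 C, 10 AAA, 7 D, 43 9-volt, 22 AA — 5 + 10 + 7 + 43 + 22 = 87 batteries.
One more battery must push some type to its target, so 87 + 1 = 88.

88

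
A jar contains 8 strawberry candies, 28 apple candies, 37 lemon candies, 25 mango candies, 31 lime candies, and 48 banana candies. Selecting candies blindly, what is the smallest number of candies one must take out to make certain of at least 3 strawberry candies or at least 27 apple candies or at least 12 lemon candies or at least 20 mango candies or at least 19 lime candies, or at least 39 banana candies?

115

The worst case stops just short of every target: 2 strawberry, 26 apple, 11 lemon, 19 mango, 18 lime, 38 banana — 2 + 26 + 11 + 19 + 18 + 38 = 114 candies.
One more candy must push some flavor to its target, so 114 + 1 = 115.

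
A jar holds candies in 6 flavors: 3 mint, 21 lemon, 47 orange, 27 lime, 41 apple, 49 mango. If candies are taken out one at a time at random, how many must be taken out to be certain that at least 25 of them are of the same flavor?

121

Treat the 6 flavors as pigeonholes.
In the worst case we take at most 24 of each flavor, but all 3 mint and all 21 lemon (fewer than 24), giving 3 + 21 + 24 + 24 + 24 + 24 = 120.
One more candy then forces some flavor to 25, so 120 + 1 = 121.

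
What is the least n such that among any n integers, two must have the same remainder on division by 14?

Two integers differ by a multiple of 14 exactly when they share a remainder mod 14.
There are 14 residue classes mod 14, so 14 integers can all lie in distinct classes.
One more integer must repeat a residue, giving a difference divisible by 14. So n = 14 + 1 = 15.

15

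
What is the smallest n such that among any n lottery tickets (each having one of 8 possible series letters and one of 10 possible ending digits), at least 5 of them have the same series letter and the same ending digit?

There are 8 × 10 = 80 (series letter, ending digit) combinations acting as pigeonholes.
With 80 × 4 = 320 lottery tickets we could place exactly 4 in each, with no (series letter, ending digit) pair reaching 5.
One more forces some (series letter, ending digit) pair to hold 5, so 320 + 1 = 321.

321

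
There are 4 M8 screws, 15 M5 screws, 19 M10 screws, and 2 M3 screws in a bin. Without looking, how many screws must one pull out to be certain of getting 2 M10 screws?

To avoid M10 screws as long as possible, exhaust the other 3 sizes first.
The worst case draws every non-M10 screw first: 4 + 15 + 2 = 21.
The next 2 draws are then forced to be M10, giving 21 + 2 = 23.

23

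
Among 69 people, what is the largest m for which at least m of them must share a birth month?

There are 12 months of the year, which serve as the pigeonholes.
If each of the 12 months of the year held at most 5, the total would be at most 12 × 5 = 60 < 69, a contradiction.
So at least one holds ⌈69/12⌉ = 6.

6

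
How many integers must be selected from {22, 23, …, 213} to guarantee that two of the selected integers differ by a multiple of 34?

35

Group the integers by remainder mod 34; there are 34 residue classes, each nonempty in this range.
Choosing one from each class (34 integers) avoids any shared remainder.
One more choice must repeat a class, so two differ by a multiple of 34. Hence 34 + 1 = 35.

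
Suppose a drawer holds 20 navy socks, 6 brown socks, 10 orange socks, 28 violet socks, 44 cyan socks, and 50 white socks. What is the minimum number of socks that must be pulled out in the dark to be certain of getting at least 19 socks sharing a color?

89

In the worst case we take at most 18 of each color, but all 6 brown and all 10 orange (fewer than 18), giving 18 + 6 + 10 + 18 + 18 + 18 = 88.
One more sock then forces some color to 19, so 88 + 1 = 89.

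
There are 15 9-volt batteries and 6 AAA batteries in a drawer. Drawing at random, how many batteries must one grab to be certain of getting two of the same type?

The worst case takes 1 battery of each type without reaching 2 of any: 2 × 1 = 2.
The next battery must bring some type to 2, so 2 + 1 = 3.

3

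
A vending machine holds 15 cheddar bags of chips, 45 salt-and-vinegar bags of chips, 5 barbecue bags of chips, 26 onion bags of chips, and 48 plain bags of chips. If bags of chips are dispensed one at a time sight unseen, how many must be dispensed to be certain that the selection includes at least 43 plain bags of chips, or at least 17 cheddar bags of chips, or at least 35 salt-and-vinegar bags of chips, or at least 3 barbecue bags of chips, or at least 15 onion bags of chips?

The worst case stops just short of every target: all 15 cheddar, 34 salt-and-vinegar, 2 barbecue, 14 onion, 42 plain — 15 + 34 + 2 + 14 + 42 = 107 bags of chips.
One more bag of chips must push some flavor to its target, so 107 + 1 = 108.

108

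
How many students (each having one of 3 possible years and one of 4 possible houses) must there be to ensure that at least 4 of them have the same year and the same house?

37

There are 3 × 4 = 12 (year, house) combinations acting as pigeonholes.
With 12 × 3 = 36 students we could place exactly 3 in each, with no (year, house) pair reaching 4.
One more forces some (year, house) pair to hold 4, so 36 + 1 = 37.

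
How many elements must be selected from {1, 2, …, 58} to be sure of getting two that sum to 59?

30

Partition {1, …, 58} into 29 pairs: {1,58}, {2,57}, …, {29,30}.
Choosing 29 integers — say the integers 1 through 29 — takes one from each pair and avoids the property.
Choosing 30 forces two into the same pair by pigeonhole, and those sum to 59. So 30.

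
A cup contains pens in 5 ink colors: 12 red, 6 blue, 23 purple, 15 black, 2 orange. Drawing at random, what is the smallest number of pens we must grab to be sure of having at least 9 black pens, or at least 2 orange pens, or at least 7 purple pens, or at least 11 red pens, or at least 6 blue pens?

31

The worst case stops just short of every target: 10 red, 5 blue, 6 purple, 8 black, 1 orange — 10 + 5 + 6 + 8 + 1 = 30 pens.
One more pen must push some ink color to its target, so 30 + 1 = 31.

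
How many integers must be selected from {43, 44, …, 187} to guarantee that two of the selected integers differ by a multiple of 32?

Use the pigeonhole principle on residue classes: group the integers by remainder mod 32; there are 32 residue classes, each nonempty in this range.
Choosing one from each class (32 integers) avoids any shared remainder.
One more choice must repeat a class, so two differ by a multiple of 32. Hence 32 + 1 = 33.

33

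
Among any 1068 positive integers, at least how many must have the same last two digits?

The 1068 positive integers fall into 100 possible two-digit endings.
If each of the 100 possible two-digit endings held at most 10, the total would be at most 100 × 10 = 1000 < 1068, a contradiction.
So at least one holds ⌈1068/100⌉ = 11.

11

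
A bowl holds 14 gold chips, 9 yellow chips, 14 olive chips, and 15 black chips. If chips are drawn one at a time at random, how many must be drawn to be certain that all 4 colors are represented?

The hardest color to obtain is yellow: we could draw every other chip first — 52 − 9 = 43 chips — without a single yellow one.
The next draw must be yellow, so 43 + 1 = 44.

44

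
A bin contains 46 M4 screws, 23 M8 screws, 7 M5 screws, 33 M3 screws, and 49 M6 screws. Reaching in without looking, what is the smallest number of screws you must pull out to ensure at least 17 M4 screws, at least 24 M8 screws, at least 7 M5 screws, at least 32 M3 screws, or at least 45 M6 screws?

Each of the 5 sizes has its own threshold; avoid all of them simultaneously.
The worst case stops just short of every target: 16 M4, 23 M8, 6 M5, 31 M3, 44 M6 — 16 + 23 + 6 + 31 + 44 = 120 screws.
One more screw must push some size to its target, so 120 + 1 = 121.

121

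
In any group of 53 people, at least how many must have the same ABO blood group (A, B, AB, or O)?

The 53 people fall into 4 ABO blood groups.
If each of the 4 ABO blood groups held at most 13, the total would be at most 4 × 13 = 52 < 53, a contradiction.
So at least one holds ⌈53/4⌉ = 14.

14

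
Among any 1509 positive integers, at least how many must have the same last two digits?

16

There are 100 possible two-digit endings, which serve as the pigeonholes.
If each of the 100 possible two-digit endings held at most 15, the total would be at most 100 × 15 = 1500 < 1509, a contradiction.
So at least one holds ⌈1509/100⌉ = 16.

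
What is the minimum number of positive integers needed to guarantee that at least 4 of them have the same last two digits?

301

There are 100 possible two-digit endings acting as pigeonholes.
With 100 × 3 = 300 positive integers we could place exactly 3 in each, with no class reaching 4.
One more forces some class to hold 4, so 300 + 1 = 301.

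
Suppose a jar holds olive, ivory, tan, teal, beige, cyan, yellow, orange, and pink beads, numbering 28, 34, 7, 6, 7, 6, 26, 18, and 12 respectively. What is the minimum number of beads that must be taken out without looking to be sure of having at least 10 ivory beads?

120

To avoid ivory beads as long as possible, exhaust the other 8 colors first.
The worst case draws every non-ivory bead first: 28 + 7 + 6 + 7 + 6 + 26 + 18 + 12 = 110.
The next 10 draws are then forced to be ivory, giving 110 + 10 = 120.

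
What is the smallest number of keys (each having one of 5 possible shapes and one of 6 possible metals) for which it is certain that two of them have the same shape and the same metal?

31

There are 5 × 6 = 30 (shape, metal) combinations acting as pigeonholes.
With 30 keys we could place one in each, avoiding any repeat.
One more forces some (shape, metal) pair to hold 2, so 30 + 1 = 31.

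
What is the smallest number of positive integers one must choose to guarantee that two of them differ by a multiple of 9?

10

Use the pigeonhole principle on residue classes: two integers differ by a multiple of 9 exactly when they share a remainder mod 9.
There are 9 residue classes mod 9, so 9 integers can all lie in distinct classes.
One more integer must repeat a residue, giving a difference divisible by 9. So n = 9 + 1 = 10.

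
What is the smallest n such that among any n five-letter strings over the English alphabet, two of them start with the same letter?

There are 26 possible first letters acting as pigeonholes.
With 26 five-letter strings over the English alphabet we could place one in each, avoiding any repeat.
One more forces some class to hold 2, so 26 + 1 = 27.

27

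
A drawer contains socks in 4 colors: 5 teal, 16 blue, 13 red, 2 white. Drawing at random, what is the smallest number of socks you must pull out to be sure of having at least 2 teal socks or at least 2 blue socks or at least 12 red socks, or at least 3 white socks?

16

The worst case stops just short of every target: 1 teal, 1 blue, 11 red, 2 white — 1 + 1 + 11 + 2 = 15 socks.
One more sock must push some color to its target, so 15 + 1 = 16.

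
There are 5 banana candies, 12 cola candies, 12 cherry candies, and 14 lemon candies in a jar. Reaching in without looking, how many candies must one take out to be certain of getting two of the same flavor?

The worst case takes 1 candy of each flavor without reaching 2 of any: 4 × 1 = 4.
The next candy must bring some flavor to 2, so 4 + 1 = 5.

5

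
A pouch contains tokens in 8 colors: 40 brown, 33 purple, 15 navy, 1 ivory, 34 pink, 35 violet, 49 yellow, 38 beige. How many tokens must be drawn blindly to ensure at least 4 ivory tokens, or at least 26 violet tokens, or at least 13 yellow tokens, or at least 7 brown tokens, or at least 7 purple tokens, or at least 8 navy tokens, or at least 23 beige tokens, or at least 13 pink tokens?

92

Each of the 8 colors has its own threshold; avoid all of them simultaneously.
The worst case stops just short of every target: 6 brown, 6 purple, 7 navy, all 1 ivory, 12 pink, 25 violet, 12 yellow, 22 beige — 6 + 6 + 7 + 1 + 12 + 25 + 12 + 22 = 91 tokens.
One more token must push some color to its target, so 91 + 1 = 92.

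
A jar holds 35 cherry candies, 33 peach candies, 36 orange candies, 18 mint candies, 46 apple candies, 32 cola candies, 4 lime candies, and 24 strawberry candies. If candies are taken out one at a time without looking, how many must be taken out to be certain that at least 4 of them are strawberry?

The worst case draws every non-strawberry candy first: 35 + 33 + 36 + 18 + 46 + 32 + 4 = 204.
The next 4 draws are then forced to be strawberry, giving 204 + 4 = 208.

208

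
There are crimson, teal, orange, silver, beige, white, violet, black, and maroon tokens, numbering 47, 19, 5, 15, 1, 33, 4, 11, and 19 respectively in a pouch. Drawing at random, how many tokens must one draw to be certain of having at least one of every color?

The hardest color to obtain is beige: we could draw every other token first — 154 − 1 = 153 tokens — without a single beige one.
The next draw must be beige, so 153 + 1 = 154.

154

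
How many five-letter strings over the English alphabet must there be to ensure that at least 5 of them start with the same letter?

105

There are 26 possible first letters acting as pigeonholes.
With 26 × 4 = 104 five-letter strings over the English alphabet we could place exactly 4 in each, with no class reaching 5.
One more forces some class to hold 5, so 104 + 1 = 105.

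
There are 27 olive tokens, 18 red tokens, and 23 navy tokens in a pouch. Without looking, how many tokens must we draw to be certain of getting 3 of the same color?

7

The worst case takes 2 tokens of each color without reaching 3 of any: 3 × 2 = 6.
The next token must bring some color to 3, so 6 + 1 = 7.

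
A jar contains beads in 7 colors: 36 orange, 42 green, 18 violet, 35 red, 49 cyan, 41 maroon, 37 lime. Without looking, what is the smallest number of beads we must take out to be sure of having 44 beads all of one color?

253

Treat the 7 colors as pigeonholes.
In the worst case we take at most 43 of each color, but all 36 orange, all 42 green, all 18 violet, all 35 red, all 41 maroon, and all 37 lime (fewer than 43), giving 36 + 42 + 18 + 35 + 43 + 41 + 37 = 252.
One more bead then forces some color to 44, so 252 + 1 = 253.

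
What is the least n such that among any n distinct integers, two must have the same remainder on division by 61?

62

Two integers differ by a multiple of 61 exactly when they share a remainder mod 61.
There are 61 residue classes mod 61, so 61 integers can all lie in distinct classes.
One more integer must repeat a residue, giving a difference divisible by 61. So n = 61 + 1 = 62.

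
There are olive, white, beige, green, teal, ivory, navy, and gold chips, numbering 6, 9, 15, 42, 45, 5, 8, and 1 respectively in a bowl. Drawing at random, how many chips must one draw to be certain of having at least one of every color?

The hardest color to obtain is gold: we could draw every other chip first — 131 − 1 = 130 chips — without a single gold one.
The next draw must be gold, so 130 + 1 = 131.

131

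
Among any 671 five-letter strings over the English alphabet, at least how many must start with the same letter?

There are 26 possible first letters, which serve as the pigeonholes.
If each of the 26 possible first letters held at most 25, the total would be at most 26 × 25 = 650 < 671, a contradiction.
So at least one holds ⌈671/26⌉ = 26.

26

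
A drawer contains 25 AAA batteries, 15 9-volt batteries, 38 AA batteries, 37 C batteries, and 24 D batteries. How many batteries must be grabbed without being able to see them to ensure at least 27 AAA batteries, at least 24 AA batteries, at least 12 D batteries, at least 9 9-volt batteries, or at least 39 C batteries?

105

Each of the 5 types has its own threshold; avoid all of them simultaneously.
The worst case stops just short of every target: all 25 AAA, 8 9-volt, 23 AA, all 37 C, 11 D — 25 + 8 + 23 + 37 + 11 = 104 batteries.
One more battery must push some type to its target, so 104 + 1 = 105.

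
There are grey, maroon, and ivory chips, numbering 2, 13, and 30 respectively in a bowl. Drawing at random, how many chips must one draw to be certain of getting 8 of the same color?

In the worst case we take at most 7 of each color, but all 2 grey (fewer than 7), giving 2 + 7 + 7 = 16.
One more chip then forces some color to 8, so 16 + 1 = 17.

17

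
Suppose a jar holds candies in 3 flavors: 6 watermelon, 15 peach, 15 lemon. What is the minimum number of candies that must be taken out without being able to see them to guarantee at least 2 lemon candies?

The worst case draws every non-lemon candy first: 6 + 15 = 21.
The next 2 draws are then forced to be lemon, giving 21 + 2 = 23.

23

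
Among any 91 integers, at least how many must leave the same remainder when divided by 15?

7

The 91 integers fall into 15 residue classes modulo 15.
If each of the 15 residue classes modulo 15 held at most 6, the total would be at most 15 × 6 = 90 < 91, a contradiction.
So at least one holds ⌈91/15⌉ = 7.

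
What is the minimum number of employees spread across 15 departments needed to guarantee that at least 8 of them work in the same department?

There are 15 departments acting as pigeonholes.
With 15 × 7 = 105 employees we could place exactly 7 in each, with no class reaching 8.
One more forces some class to hold 8, so 105 + 1 = 106.

106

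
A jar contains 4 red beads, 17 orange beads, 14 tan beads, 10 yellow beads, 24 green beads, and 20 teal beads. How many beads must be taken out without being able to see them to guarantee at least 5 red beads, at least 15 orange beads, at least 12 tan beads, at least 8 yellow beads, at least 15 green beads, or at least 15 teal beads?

65

The worst case stops just short of every target: 4 red, 14 orange, 11 tan, 7 yellow, 14 green, 14 teal — 4 + 14 + 11 + 7 + 14 + 14 = 64 beads.
One more bead must push some color to its target, so 64 + 1 = 65.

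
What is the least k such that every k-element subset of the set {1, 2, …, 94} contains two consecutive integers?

Partition {1, …, 94} into 47 pairs: {1,2}, {3,4}, …, {93,94}.
Choosing 47 integers — say the 47 even numbers 2, 4, …, 94 — takes one from each pair and avoids the property.
Choosing 48 forces two into the same pair by pigeonhole, and those are consecutive. So 48.

48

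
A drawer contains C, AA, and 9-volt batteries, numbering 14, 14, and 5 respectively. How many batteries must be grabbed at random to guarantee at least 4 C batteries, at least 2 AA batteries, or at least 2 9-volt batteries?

The worst case stops just short of every target: 3 C, 1 AA, 1 9-volt — 3 + 1 + 1 = 5 batteries.
One more battery must push some type to its target, so 5 + 1 = 6.

6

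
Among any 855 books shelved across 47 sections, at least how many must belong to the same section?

19

If each of the 47 sections held at most 18, the total would be at most 47 × 18 = 846 < 855, a contradiction.
So at least one holds ⌈855/47⌉ = 19.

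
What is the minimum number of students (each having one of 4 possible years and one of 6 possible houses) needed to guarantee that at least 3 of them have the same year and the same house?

There are 4 × 6 = 24 (year, house) combinations acting as pigeonholes.
With 24 × 2 = 48 students we could place exactly 2 in each, with no (year, house) pair reaching 3.
One more forces some (year, house) pair to hold 3, so 48 + 1 = 49.

49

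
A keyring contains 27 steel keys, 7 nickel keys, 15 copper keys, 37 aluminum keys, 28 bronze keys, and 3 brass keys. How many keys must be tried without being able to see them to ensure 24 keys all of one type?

In the worst case we take at most 23 of each type, but all 7 nickel, all 15 copper, and all 3 brass (fewer than 23), giving 23 + 7 + 15 + 23 + 23 + 3 = 94.
One more key then forces some type to 24, so 94 + 1 = 95.

95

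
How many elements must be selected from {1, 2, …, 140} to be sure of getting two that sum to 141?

71

Partition {1, …, 140} into 70 pairs: {1,140}, {2,139}, …, {70,71}.
Choosing 70 integers — say the integers 1 through 70 — takes one from each pair and avoids the property.
Choosing 71 forces two into the same pair by pigeonhole, and those sum to 141. So 71.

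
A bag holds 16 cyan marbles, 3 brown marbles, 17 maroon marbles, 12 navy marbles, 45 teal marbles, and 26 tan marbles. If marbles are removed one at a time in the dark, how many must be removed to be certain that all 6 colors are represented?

117

The hardest color to obtain is brown: we could draw every other marble first — 119 − 3 = 116 marbles — without a single brown one.
The next draw must be brown, so 116 + 1 = 117.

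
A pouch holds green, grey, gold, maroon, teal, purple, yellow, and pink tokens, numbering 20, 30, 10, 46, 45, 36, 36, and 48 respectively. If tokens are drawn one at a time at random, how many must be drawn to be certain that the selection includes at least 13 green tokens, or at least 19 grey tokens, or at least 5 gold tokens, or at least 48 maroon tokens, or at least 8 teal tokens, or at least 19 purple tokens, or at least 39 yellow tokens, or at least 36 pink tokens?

177

The worst case stops just short of every target: 12 green, 18 grey, 4 gold, all 46 maroon, 7 teal, 18 purple, all 36 yellow, 35 pink — 12 + 18 + 4 + 46 + 7 + 18 + 36 + 35 = 176 tokens.
One more token must push some color to its target, so 176 + 1 = 177.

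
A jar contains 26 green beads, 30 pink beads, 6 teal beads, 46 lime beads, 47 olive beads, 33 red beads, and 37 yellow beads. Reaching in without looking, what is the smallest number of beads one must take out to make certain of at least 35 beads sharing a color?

198

Treat the 7 colors as pigeonholes.
In the worst case we take at most 34 of each color, but all 26 green, all 30 pink, all 6 teal, and all 33 red (fewer than 34), giving 26 + 30 + 6 + 34 + 34 + 33 + 34 = 197.
One more bead then forces some color to 35, so 197 + 1 = 198.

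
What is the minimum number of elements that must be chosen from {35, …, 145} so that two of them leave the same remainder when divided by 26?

27

Group the integers by remainder mod 26; there are 26 residue classes, each nonempty in this range.
Choosing one from each class (26 integers) avoids any shared remainder.
One more choice must repeat a class, so two differ by a multiple of 26. Hence 26 + 1 = 27.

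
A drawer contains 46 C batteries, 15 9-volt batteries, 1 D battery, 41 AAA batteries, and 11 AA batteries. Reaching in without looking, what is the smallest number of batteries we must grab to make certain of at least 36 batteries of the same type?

98

In the worst case we take at most 35 of each type, but all 15 9-volt, all 1 D, and all 11 AA (fewer than 35), giving 35 + 15 + 1 + 35 + 11 = 97.
One more battery then forces some type to 36, so 97 + 1 = 98.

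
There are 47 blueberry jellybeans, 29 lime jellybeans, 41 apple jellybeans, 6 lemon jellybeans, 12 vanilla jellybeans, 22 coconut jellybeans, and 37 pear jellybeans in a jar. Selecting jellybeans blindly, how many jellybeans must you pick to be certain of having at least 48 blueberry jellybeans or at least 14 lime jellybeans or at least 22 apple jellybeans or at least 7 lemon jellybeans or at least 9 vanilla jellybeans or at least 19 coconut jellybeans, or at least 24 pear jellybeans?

137

The worst case stops just short of every target: 47 blueberry, 13 lime, 21 apple, 6 lemon, 8 vanilla, 18 coconut, 23 pear — 47 + 13 + 21 + 6 + 8 + 18 + 23 = 136 jellybeans.
One more jellybean must push some flavor to its target, so 136 + 1 = 137.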